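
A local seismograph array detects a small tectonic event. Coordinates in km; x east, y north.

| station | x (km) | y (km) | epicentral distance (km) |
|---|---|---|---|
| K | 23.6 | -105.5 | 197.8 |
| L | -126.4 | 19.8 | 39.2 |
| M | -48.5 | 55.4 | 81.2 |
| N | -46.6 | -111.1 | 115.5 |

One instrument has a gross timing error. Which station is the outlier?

Solve using three stations at a time. Using L, M, N (subtract circle equations pairwise → linear system) gives (x, y) ≈ (-99.0, -8.2).
Distances from that point to each station vs reported:
  K: calculated 156.5 vs reported 197.8 → residual 41.3 km
  L: calculated 39.2 vs reported 39.2 → residual 0.0 km
  M: calculated 81.2 vs reported 81.2 → residual 0.0 km
  N: calculated 115.5 vs reported 115.5 → residual 0.0 km
L, M, N are mutually consistent (residuals ≈ 0); K is off by 41.3 km.

K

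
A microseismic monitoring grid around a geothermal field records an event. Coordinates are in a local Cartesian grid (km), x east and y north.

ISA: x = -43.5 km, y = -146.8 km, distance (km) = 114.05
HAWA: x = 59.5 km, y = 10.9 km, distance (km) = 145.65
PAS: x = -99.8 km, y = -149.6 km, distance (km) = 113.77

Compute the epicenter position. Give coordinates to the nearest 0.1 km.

-77.7 km east, -38.0 km north

Circle about each station: (x + 43.5)² + (y + 146.8)² = 114.05²; (x − 59.5)² + (y − 10.9)² = 145.65²; (x + 99.8)² + (y + 149.6)² = 113.77².
Subtracting the ISA equation from the HAWA and PAS equations removes the quadratic terms:
206.0 x + 315.4 y = -27989.95
-112.6 x − 5.6 y = 8961.50
Solving the 2×2 system: x ≈ -77.7, y ≈ -38.0 km.
Check against ISA (with the unrounded x, y): √((x + 43.5)²+(y + 146.8)²) = 114.05 ≈ 114.05 km. ✓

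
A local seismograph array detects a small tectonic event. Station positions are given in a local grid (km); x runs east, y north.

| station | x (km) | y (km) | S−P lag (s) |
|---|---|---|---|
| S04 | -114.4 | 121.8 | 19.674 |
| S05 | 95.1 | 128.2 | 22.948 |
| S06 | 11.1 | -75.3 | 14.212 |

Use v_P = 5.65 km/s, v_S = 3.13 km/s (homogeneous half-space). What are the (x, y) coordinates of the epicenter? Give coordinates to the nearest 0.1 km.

x ≈ -22.8 km, y ≈ 18.5 km

Distance from S−P lag: d = Δt · v_P v_S / (v_P − v_S) = Δt · (5.65·3.13)/(5.65−3.13) ≈ 7.0177·Δt.
So d_S04 = 138.07, d_S05 = 161.04, d_S06 = 99.73 km.
Circle about each station: (x + 114.4)² + (y − 121.8)² = 138.07²; (x − 95.1)² + (y − 128.2)² = 161.04²; (x − 11.1)² + (y + 75.3)² = 99.73².
Subtracting pairs of circle equations eliminates x²+y² and gives linear equations (the radical axes):
419.0 x + 12.8 y = -9313.91
251.0 x − 394.2 y = -13012.05
Solving the 2×2 system: x ≈ -22.8, y ≈ 18.5 km.
Check against S04 (with the unrounded x, y): √((x + 114.4)²+(y − 121.8)²) = 138.07 ≈ 138.07 km. ✓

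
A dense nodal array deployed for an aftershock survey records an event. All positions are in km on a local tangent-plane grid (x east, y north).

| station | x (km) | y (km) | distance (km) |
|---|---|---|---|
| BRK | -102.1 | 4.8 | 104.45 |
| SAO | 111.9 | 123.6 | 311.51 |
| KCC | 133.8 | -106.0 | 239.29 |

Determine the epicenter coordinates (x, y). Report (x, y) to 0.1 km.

Circle about each station: (x + 102.1)² + (y − 4.8)² = 104.45²; (x − 111.9)² + (y − 123.6)² = 311.51²; (x − 133.8)² + (y + 106.0)² = 239.29².
Subtracting the BRK equation from the SAO and KCC equations removes the quadratic terms:
428.0 x + 237.6 y = -68777.56
471.8 x − 221.6 y = -27658.91
Solving the 2×2 system: x ≈ -105.4, y ≈ -99.6 km.
Check against BRK (with the unrounded x, y): √((x + 102.1)²+(y − 4.8)²) = 104.45 ≈ 104.45 km. ✓

-105.4 km east, -99.6 km north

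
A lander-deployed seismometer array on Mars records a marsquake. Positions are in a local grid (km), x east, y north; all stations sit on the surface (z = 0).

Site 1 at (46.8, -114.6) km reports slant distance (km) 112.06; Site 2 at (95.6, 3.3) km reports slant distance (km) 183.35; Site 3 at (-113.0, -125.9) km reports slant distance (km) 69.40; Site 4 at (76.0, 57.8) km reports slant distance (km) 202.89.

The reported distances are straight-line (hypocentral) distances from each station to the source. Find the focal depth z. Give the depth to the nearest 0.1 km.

Each station gives a sphere (x−x_i)² + (y−y_i)² + z² = d_i² (stations at z=0).
Subtracting the Site 1 sphere from Site 2 and Site 3: z² cancels, leaving linear equations in x and y:
97.6 x + 235.8 y = -27232.93
-319.6 x − 22.6 y = 21037.49
Solving: x ≈ -59.396, y ≈ -90.907 km (keep extra digits for the depth step; rounded: -59.4, -90.9).
Then from the Site 1 sphere: z² = 112.06² − (x − 46.8)² − (y + 114.6)² with x = -59.396, y = -90.907, so z ≈ 26.805 ≈ 26.8 km.

z ≈ 26.8 km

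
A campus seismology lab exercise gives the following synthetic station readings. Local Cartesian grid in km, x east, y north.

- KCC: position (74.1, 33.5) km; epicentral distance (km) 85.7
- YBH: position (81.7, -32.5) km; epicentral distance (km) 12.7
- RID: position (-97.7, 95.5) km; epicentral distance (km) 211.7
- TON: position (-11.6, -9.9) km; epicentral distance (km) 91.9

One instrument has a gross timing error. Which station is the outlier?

KCC

Solve using three stations at a time. Using YBH, RID, TON (subtract circle equations pairwise → linear system) gives (x, y) ≈ (79.7, -20.0).
Distances from that point to each station vs reported:
  KCC: calculated 53.7 vs reported 85.7 → residual 32.0 km
  YBH: calculated 12.7 vs reported 12.7 → residual 0.0 km
  RID: calculated 211.7 vs reported 211.7 → residual 0.0 km
  TON: calculated 91.9 vs reported 91.9 → residual 0.0 km
YBH, RID, TON are mutually consistent (residuals ≈ 0); KCC is off by 32.0 km.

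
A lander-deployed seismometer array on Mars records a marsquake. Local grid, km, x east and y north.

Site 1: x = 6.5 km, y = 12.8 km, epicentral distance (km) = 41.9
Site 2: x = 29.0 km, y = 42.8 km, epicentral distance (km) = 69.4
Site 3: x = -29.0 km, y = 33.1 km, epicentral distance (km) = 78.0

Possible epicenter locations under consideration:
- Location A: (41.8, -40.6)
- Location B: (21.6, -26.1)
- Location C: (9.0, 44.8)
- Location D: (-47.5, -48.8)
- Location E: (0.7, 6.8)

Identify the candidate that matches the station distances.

For each candidate, compare |candidate − station| to the reported distance:
Location A: residuals Site 1 22.1, Site 2 15.0, Site 3 24.2 → max 24.2 km
Location B: residuals Site 1 0.2, Site 2 0.1, Site 3 0.1 → max 0.2 km
Location C: residuals Site 1 9.8, Site 2 49.3, Site 3 38.2 → max 49.3 km
Location D: residuals Site 1 40.0, Site 2 49.9, Site 3 6.0 → max 49.9 km
Location E: residuals Site 1 33.6, Site 2 23.6, Site 3 38.3 → max 38.3 km
Only Location B has all residuals ≈ 0.

Location B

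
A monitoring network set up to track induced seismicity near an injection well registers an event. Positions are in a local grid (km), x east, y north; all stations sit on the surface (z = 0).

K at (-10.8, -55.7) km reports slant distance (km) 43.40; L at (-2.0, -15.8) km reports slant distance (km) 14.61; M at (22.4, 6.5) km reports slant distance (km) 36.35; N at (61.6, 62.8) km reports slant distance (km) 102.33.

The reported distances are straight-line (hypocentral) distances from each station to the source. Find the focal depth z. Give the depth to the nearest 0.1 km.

Each station gives a sphere (x−x_i)² + (y−y_i)² + z² = d_i² (stations at z=0).
Subtracting the K sphere from L and M: z² cancels, leaving linear equations in x and y:
17.6 x + 79.8 y = -1295.38
66.4 x + 124.4 y = -2112.88
Solving: x ≈ -2.400, y ≈ -15.704 km (keep extra digits for the depth step; rounded: -2.4, -15.7).
Then from the K sphere: z² = 43.40² − (x + 10.8)² − (y + 55.7)² with x = -2.400, y = -15.704, so z ≈ 14.605 ≈ 14.6 km.

z ≈ 14.6 km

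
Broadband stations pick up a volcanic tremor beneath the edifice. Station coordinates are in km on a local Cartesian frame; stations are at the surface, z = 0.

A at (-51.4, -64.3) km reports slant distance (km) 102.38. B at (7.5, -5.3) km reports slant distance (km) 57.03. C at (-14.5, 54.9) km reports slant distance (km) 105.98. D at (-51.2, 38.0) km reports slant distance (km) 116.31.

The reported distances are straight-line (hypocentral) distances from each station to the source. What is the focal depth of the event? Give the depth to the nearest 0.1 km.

45.7 km

Each station gives a sphere (x−x_i)² + (y−y_i)² + z² = d_i² (stations at z=0).
Subtracting the A sphere from B and C: z² cancels, leaving linear equations in x and y:
117.8 x + 118.0 y = 537.13
73.8 x + 238.4 y = -4302.29
Solving: x ≈ 32.811, y ≈ -28.204 km (keep extra digits for the depth step; rounded: 32.8, -28.2).
Then from the A sphere: z² = 102.38² − (x + 51.4)² − (y + 64.3)² with x = 32.811, y = -28.204, so z ≈ 45.686 ≈ 45.7 km.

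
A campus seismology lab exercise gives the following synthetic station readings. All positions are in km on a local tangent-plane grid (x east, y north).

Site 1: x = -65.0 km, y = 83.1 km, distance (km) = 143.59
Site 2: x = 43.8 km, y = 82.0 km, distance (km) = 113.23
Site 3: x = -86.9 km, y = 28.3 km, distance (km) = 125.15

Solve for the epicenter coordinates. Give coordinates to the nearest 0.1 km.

Circle about each station: (x + 65.0)² + (y − 83.1)² = 143.59²; (x − 43.8)² + (y − 82.0)² = 113.23²; (x + 86.9)² + (y − 28.3)² = 125.15².
Subtracting pairs of circle equations eliminates x²+y² and gives linear equations (the radical axes):
217.6 x − 2.2 y = 5308.89
-43.8 x − 109.6 y = 2177.46
Solving the 2×2 system: x ≈ 24.1, y ≈ -29.5 km.
Check against Site 1 (with the unrounded x, y): √((x + 65.0)²+(y − 83.1)²) = 143.59 ≈ 143.59 km. ✓

24.1 km east, -29.5 km north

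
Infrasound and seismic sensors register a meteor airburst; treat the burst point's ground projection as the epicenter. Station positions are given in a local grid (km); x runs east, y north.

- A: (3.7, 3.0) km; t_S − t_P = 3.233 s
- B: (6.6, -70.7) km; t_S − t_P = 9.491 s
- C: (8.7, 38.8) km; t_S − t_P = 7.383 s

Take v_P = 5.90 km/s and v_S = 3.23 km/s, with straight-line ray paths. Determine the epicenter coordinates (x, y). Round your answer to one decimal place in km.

Distance from S−P lag: d = Δt · v_P v_S / (v_P − v_S) = Δt · (5.90·3.23)/(5.90−3.23) ≈ 7.1375·Δt.
So d_A = 23.08, d_B = 67.74, d_C = 52.70 km.
Circle about each station: (x − 3.7)² + (y − 3.0)² = 23.08²; (x − 6.6)² + (y + 70.7)² = 67.74²; (x − 8.7)² + (y − 38.8)² = 52.70².
Subtracting pairs of circle equations eliminates x²+y² and gives linear equations (the radical axes):
5.8 x − 147.4 y = 963.34
10.0 x + 71.6 y = -686.16
Solving the 2×2 system: x ≈ -17.0, y ≈ -7.2 km.

-17.0 km east, -7.2 km north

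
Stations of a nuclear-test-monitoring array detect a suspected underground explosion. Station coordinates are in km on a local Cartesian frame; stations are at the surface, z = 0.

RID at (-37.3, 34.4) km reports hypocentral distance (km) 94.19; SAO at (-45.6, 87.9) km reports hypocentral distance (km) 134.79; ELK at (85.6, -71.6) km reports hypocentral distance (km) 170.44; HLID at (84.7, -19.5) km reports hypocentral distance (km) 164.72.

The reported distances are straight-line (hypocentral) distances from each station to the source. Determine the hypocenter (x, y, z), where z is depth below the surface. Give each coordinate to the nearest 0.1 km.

Each station gives a sphere (x−x_i)² + (y−y_i)² + z² = d_i² (stations at z=0).
Subtracting the RID sphere from SAO and ELK: z² cancels, leaving linear equations in x and y:
-16.6 x + 107.0 y = -2065.47
245.8 x − 212.0 y = -10298.77
Solving: x ≈ -67.592, y ≈ -29.790 km (keep extra digits for the depth step; rounded: -67.6, -29.8).
Then from the RID sphere: z² = 94.19² − (x + 37.3)² − (y − 34.4)² with x = -67.592, y = -29.790, so z ≈ 61.918 ≈ 61.9 km.
Check against HLID (with the unrounded solution): distance 164.72 ≈ 164.72 km. ✓

(-67.6, -29.8, 61.9)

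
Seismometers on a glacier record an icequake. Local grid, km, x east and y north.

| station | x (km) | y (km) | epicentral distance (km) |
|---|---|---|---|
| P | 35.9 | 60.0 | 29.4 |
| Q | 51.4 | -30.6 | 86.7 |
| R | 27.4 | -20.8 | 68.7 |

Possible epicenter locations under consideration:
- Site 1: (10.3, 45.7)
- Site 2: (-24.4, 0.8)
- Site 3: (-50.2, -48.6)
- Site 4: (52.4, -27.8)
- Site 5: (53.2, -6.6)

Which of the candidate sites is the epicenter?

For each candidate, compare |candidate − station| to the reported distance:
Site 1: residuals P 0.1, Q 0.0, R 0.0 → max 0.1 km
Site 2: residuals P 55.1, Q 4.7, R 12.6 → max 55.1 km
Site 3: residuals P 109.2, Q 16.5, R 13.7 → max 109.2 km
Site 4: residuals P 59.9, Q 83.7, R 42.7 → max 83.7 km
Site 5: residuals P 39.4, Q 62.6, R 39.3 → max 62.6 km
Only Site 1 has all residuals ≈ 0.

Site 1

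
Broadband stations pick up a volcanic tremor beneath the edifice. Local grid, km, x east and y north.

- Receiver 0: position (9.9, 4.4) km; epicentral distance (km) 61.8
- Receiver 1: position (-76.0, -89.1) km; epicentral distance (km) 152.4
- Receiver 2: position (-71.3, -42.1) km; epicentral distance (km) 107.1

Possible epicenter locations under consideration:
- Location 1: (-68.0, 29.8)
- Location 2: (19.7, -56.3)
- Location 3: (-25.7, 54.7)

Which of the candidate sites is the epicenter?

For each candidate, compare |candidate − station| to the reported distance:
Location 1: residuals Receiver 0 20.1, Receiver 1 33.2, Receiver 2 35.1 → max 35.1 km
Location 2: residuals Receiver 0 0.3, Receiver 1 51.2, Receiver 2 15.0 → max 51.2 km
Location 3: residuals Receiver 0 0.2, Receiver 1 0.1, Receiver 2 0.1 → max 0.2 km
Only Location 3 has all residuals ≈ 0.

Location 3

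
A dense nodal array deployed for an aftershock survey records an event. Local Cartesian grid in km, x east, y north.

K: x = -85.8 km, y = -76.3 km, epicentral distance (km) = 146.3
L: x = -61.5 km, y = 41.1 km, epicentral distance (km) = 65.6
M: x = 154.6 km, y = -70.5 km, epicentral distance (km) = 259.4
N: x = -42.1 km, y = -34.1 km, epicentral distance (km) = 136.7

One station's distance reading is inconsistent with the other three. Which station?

Solve using three stations at a time. Using L, M, N (subtract circle equations pairwise → linear system) gives (x, y) ≈ (-38.6, 102.5).
Distances from that point to each station vs reported:
  K: calculated 184.9 vs reported 146.3 → residual 38.6 km
  L: calculated 65.5 vs reported 65.6 → residual 0.1 km
  M: calculated 259.4 vs reported 259.4 → residual 0.0 km
  N: calculated 136.7 vs reported 136.7 → residual 0.0 km
L, M, N are mutually consistent (residuals ≈ 0); K is off by 38.6 km.

K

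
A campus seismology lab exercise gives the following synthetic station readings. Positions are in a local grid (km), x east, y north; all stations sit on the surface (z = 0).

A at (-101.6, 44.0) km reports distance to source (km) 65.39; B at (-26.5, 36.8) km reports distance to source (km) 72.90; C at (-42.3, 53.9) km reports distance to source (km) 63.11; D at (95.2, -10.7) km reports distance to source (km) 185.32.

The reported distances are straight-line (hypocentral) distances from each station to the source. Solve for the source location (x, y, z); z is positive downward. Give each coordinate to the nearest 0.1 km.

(-69.9, 51.5, 56.7)

Each station gives a sphere (x−x_i)² + (y−y_i)² + z² = d_i² (stations at z=0).
Subtracting the A sphere from B and C: z² cancels, leaving linear equations in x and y:
150.2 x − 14.4 y = -11240.63
118.6 x + 19.8 y = -7271.08
Solving: x ≈ -69.902, y ≈ 51.481 km (keep extra digits for the depth step; rounded: -69.9, 51.5).
Then from the A sphere: z² = 65.39² − (x + 101.6)² − (y − 44.0)² with x = -69.902, y = 51.481, so z ≈ 56.702 ≈ 56.7 km.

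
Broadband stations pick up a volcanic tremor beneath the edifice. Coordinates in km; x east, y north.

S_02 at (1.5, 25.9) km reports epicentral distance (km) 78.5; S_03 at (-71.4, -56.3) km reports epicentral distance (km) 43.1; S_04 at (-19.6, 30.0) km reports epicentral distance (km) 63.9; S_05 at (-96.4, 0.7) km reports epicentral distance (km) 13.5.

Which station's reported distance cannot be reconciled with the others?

S_05

Solve using three stations at a time. Using S_02, S_03, S_04 (subtract circle equations pairwise → linear system) gives (x, y) ≈ (-66.4, -13.5).
Distances from that point to each station vs reported:
  S_02: calculated 78.5 vs reported 78.5 → residual 0.0 km
  S_03: calculated 43.1 vs reported 43.1 → residual 0.0 km
  S_04: calculated 63.9 vs reported 63.9 → residual 0.0 km
  S_05: calculated 33.2 vs reported 13.5 → residual 19.7 km
S_02, S_03, S_04 are mutually consistent (residuals ≈ 0); S_05 is off by 19.7 km.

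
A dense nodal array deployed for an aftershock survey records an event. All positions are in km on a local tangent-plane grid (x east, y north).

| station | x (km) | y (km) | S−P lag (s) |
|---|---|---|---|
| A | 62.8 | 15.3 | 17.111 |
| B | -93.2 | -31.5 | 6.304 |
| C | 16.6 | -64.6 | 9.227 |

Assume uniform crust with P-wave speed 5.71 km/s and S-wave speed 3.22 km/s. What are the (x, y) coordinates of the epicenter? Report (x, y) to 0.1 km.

-48.5 km east, -44.5 km north

Distance from S−P lag: d = Δt · v_P v_S / (v_P − v_S) = Δt · (5.71·3.22)/(5.71−3.22) ≈ 7.3840·Δt.
So d_A = 126.35, d_B = 46.55, d_C = 68.13 km.
Circle about each station: (x − 62.8)² + (y − 15.3)² = 126.35²; (x + 93.2)² + (y + 31.5)² = 46.55²; (x − 16.6)² + (y + 64.6)² = 68.13².
Subtracting pairs of circle equations eliminates x²+y² and gives linear equations (the radical axes):
-312.0 x − 93.6 y = 19297.98
-92.4 x − 159.8 y = 11593.42
Solving the 2×2 system: x ≈ -48.5, y ≈ -44.5 km.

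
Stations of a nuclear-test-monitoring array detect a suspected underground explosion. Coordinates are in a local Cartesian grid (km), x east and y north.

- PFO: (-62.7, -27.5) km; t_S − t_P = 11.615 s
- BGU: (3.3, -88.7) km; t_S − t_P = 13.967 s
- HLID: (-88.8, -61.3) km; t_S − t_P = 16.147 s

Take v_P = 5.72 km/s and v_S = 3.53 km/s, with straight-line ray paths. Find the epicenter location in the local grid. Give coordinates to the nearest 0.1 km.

(21.4, 38.8)

Distance from S−P lag: d = Δt · v_P v_S / (v_P − v_S) = Δt · (5.72·3.53)/(5.72−3.53) ≈ 9.2199·Δt.
So d_PFO = 107.09, d_BGU = 128.77, d_HLID = 148.87 km.
Circle about each station: (x + 62.7)² + (y + 27.5)² = 107.09²; (x − 3.3)² + (y + 88.7)² = 128.77²; (x + 88.8)² + (y + 61.3)² = 148.87².
Subtracting the PFO equation from the BGU and HLID equations removes the quadratic terms:
132.0 x − 122.4 y = -1922.40
-52.2 x − 67.6 y = -3738.42
Solving the 2×2 system: x ≈ 21.4, y ≈ 38.8 km.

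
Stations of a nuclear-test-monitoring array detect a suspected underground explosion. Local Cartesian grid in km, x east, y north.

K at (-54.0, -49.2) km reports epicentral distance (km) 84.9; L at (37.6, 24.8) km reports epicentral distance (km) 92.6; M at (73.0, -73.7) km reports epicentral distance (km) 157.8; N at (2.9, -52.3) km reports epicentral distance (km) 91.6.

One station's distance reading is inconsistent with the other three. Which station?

K

Solve using three stations at a time. Using L, M, N (subtract circle equations pairwise → linear system) gives (x, y) ≈ (-54.8, 18.8).
Distances from that point to each station vs reported:
  K: calculated 68.0 vs reported 84.9 → residual 16.9 km
  L: calculated 92.6 vs reported 92.6 → residual 0.0 km
  M: calculated 157.8 vs reported 157.8 → residual 0.0 km
  N: calculated 91.6 vs reported 91.6 → residual 0.0 km
L, M, N are mutually consistent (residuals ≈ 0); K is off by 16.9 km.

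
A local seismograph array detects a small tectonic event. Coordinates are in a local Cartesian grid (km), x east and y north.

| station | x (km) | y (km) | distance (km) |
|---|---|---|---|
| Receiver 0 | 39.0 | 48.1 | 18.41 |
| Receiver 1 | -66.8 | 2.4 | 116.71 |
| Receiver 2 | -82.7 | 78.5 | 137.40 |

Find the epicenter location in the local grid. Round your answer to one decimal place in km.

46.3 km east, 31.2 km north

Circle about each station: (x − 39.0)² + (y − 48.1)² = 18.41²; (x + 66.8)² + (y − 2.4)² = 116.71²; (x + 82.7)² + (y − 78.5)² = 137.40².
Subtracting the Receiver 0 equation from the Receiver 1 and Receiver 2 equations removes the quadratic terms:
-211.6 x − 91.4 y = -12648.91
-243.4 x + 60.8 y = -9372.90
Solving the 2×2 system: x ≈ 46.3, y ≈ 31.2 km.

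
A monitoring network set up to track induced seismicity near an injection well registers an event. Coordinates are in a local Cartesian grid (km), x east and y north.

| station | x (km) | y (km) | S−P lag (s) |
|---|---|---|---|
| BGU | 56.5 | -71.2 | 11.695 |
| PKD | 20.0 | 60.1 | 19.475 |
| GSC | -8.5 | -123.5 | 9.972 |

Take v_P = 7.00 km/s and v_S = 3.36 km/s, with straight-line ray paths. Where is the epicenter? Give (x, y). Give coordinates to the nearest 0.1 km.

Distance from S−P lag: d = Δt · v_P v_S / (v_P − v_S) = Δt · (7.00·3.36)/(7.00−3.36) ≈ 6.4615·Δt.
So d_BGU = 75.57, d_PKD = 125.84, d_GSC = 64.43 km.
Circle about each station: (x − 56.5)² + (y + 71.2)² = 75.57²; (x − 20.0)² + (y − 60.1)² = 125.84²; (x + 8.5)² + (y + 123.5)² = 64.43².
Subtracting the BGU equation from the PKD and GSC equations removes the quadratic terms:
-73.0 x + 262.6 y = -14374.56
-130.0 x − 104.6 y = 8622.41
Solving the 2×2 system: x ≈ -18.2, y ≈ -59.8 km.
Check against BGU (with the unrounded x, y): √((x − 56.5)²+(y + 71.2)²) = 75.57 ≈ 75.57 km. ✓

x ≈ -18.2 km, y ≈ -59.8 km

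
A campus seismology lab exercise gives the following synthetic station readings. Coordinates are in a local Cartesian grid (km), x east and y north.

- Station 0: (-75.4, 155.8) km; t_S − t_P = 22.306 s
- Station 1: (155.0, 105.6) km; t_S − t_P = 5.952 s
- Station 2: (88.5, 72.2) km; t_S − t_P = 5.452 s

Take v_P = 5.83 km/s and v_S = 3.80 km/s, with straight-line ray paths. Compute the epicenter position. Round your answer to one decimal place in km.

Distance from S−P lag: d = Δt · v_P v_S / (v_P − v_S) = Δt · (5.83·3.80)/(5.83−3.80) ≈ 10.9133·Δt.
So d_Station 0 = 243.43, d_Station 1 = 64.96, d_Station 2 = 59.50 km.
Circle about each station: (x + 75.4)² + (y − 155.8)² = 243.43²; (x − 155.0)² + (y − 105.6)² = 64.96²; (x − 88.5)² + (y − 72.2)² = 59.50².
Subtracting the Station 0 equation from the Station 1 and Station 2 equations removes the quadratic terms:
460.8 x − 100.4 y = 60255.92
327.8 x − 167.2 y = 38804.20
Solving the 2×2 system: x ≈ 140.0, y ≈ 42.4 km.
Check against Station 0 (with the unrounded x, y): √((x + 75.4)²+(y − 155.8)²) = 243.43 ≈ 243.43 km. ✓

x ≈ 140.0 km, y ≈ 42.4 km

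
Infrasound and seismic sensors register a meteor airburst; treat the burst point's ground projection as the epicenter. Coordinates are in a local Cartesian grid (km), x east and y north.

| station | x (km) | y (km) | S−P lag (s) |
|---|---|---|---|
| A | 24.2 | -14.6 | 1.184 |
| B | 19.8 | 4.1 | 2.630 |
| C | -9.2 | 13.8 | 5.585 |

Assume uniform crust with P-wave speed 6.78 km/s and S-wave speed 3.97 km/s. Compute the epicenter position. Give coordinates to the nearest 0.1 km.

35.5 km east, -15.6 km north

Distance from S−P lag: d = Δt · v_P v_S / (v_P − v_S) = Δt · (6.78·3.97)/(6.78−3.97) ≈ 9.5789·Δt.
So d_A = 11.34, d_B = 25.19, d_C = 53.50 km.
Circle about each station: (x − 24.2)² + (y + 14.6)² = 11.34²; (x − 19.8)² + (y − 4.1)² = 25.19²; (x + 9.2)² + (y − 13.8)² = 53.50².
Subtracting pairs of circle equations eliminates x²+y² and gives linear equations (the radical axes):
-8.8 x + 37.4 y = -895.89
-66.8 x + 56.8 y = -3257.37
Solving the 2×2 system: x ≈ 35.5, y ≈ -15.6 km.
Check against A (with the unrounded x, y): √((x − 24.2)²+(y + 14.6)²) = 11.34 ≈ 11.34 km. ✓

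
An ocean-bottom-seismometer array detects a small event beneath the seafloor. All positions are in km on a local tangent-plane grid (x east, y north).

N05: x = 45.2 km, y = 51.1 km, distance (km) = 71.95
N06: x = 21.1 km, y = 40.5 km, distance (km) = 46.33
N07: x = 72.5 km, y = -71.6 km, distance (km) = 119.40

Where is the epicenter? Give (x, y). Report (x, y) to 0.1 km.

Circle about each station: (x − 45.2)² + (y − 51.1)² = 71.95²; (x − 21.1)² + (y − 40.5)² = 46.33²; (x − 72.5)² + (y + 71.6)² = 119.40².
Subtracting the N05 equation from the N06 and N07 equations removes the quadratic terms:
-48.2 x − 21.2 y = 461.54
54.6 x − 245.4 y = -3351.00
Solving the 2×2 system: x ≈ -14.2, y ≈ 10.5 km.

-14.2 km east, 10.5 km north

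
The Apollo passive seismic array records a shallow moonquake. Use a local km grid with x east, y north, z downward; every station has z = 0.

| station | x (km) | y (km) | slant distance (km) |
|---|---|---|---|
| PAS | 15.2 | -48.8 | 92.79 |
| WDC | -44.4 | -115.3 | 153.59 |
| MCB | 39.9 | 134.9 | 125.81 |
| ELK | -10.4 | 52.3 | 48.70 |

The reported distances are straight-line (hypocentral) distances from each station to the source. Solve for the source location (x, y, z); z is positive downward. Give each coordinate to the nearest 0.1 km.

x ≈ -12.6 km, y ≈ 28.8 km, depth ≈ 42.6 km

Each station gives a sphere (x−x_i)² + (y−y_i)² + z² = d_i² (stations at z=0).
Subtracting the PAS sphere from WDC and MCB: z² cancels, leaving linear equations in x and y:
-119.2 x − 133.0 y = -2326.93
49.4 x + 367.4 y = 9959.37
Solving: x ≈ -12.618, y ≈ 28.804 km (keep extra digits for the depth step; rounded: -12.6, 28.8).
Then from the PAS sphere: z² = 92.79² − (x − 15.2)² − (y + 48.8)² with x = -12.618, y = 28.804, so z ≈ 42.588 ≈ 42.6 km.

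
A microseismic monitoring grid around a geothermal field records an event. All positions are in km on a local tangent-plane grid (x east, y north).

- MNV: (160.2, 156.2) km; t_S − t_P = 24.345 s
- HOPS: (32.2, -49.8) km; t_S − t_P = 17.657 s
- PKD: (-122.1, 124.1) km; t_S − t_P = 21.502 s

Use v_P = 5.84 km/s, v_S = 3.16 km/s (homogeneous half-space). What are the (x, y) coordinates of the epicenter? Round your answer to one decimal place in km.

x ≈ 16.0 km, y ≈ 70.7 km

Distance from S−P lag: d = Δt · v_P v_S / (v_P − v_S) = Δt · (5.84·3.16)/(5.84−3.16) ≈ 6.8860·Δt.
So d_MNV = 167.64, d_HOPS = 121.59, d_PKD = 148.06 km.
Circle about each station: (x − 160.2)² + (y − 156.2)² = 167.64²; (x − 32.2)² + (y + 49.8)² = 121.59²; (x + 122.1)² + (y − 124.1)² = 148.06².
Subtracting the MNV equation from the HOPS and PKD equations removes the quadratic terms:
-256.0 x − 412.0 y = -33226.56
-564.6 x − 64.2 y = -13571.85
Solving the 2×2 system: x ≈ 16.0, y ≈ 70.7 km.
Check against MNV (with the unrounded x, y): √((x − 160.2)²+(y − 156.2)²) = 167.64 ≈ 167.64 km. ✓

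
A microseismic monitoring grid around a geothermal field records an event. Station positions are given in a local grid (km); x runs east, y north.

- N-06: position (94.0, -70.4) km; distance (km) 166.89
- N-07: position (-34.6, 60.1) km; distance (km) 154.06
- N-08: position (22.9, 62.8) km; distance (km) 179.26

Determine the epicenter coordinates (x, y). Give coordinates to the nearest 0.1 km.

Circle about each station: (x − 94.0)² + (y + 70.4)² = 166.89²; (x + 34.6)² + (y − 60.1)² = 154.06²; (x − 22.9)² + (y − 62.8)² = 179.26².
Subtracting pairs of circle equations eliminates x²+y² and gives linear equations (the radical axes):
-257.2 x + 261.0 y = -4865.20
-142.2 x + 266.4 y = -13605.79
Solving the 2×2 system: x ≈ -71.8, y ≈ -89.4 km.

x ≈ -71.8 km, y ≈ -89.4 km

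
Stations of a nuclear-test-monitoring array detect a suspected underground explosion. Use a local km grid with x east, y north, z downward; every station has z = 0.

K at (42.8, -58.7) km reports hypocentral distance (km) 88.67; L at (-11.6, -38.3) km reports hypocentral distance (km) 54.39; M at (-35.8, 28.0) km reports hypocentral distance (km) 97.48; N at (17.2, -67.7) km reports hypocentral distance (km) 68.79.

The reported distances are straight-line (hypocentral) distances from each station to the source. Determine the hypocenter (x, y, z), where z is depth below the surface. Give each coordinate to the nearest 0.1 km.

Each station gives a sphere (x−x_i)² + (y−y_i)² + z² = d_i² (stations at z=0).
Subtracting the K sphere from L and M: z² cancels, leaving linear equations in x and y:
-108.8 x + 40.8 y = 1228.02
-157.2 x + 173.4 y = -4851.87
Solving: x ≈ -32.998, y ≈ -57.896 km (keep extra digits for the depth step; rounded: -33.0, -57.9).
Then from the K sphere: z² = 88.67² − (x − 42.8)² − (y + 58.7)² with x = -32.998, y = -57.896, so z ≈ 46.004 ≈ 46.0 km.

x ≈ -33.0 km, y ≈ -57.9 km, depth ≈ 46.0 km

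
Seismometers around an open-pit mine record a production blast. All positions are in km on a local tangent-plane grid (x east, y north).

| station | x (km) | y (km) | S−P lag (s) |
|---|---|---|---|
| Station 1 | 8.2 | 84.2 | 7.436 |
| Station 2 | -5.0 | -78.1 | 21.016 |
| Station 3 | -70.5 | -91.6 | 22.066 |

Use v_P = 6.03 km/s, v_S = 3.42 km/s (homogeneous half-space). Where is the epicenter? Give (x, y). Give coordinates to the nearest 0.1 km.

(-50.5, 81.6)

Distance from S−P lag: d = Δt · v_P v_S / (v_P − v_S) = Δt · (6.03·3.42)/(6.03−3.42) ≈ 7.9014·Δt.
So d_Station 1 = 58.75, d_Station 2 = 166.06, d_Station 3 = 174.35 km.
Circle about each station: (x − 8.2)² + (y − 84.2)² = 58.75²; (x + 5.0)² + (y + 78.1)² = 166.06²; (x + 70.5)² + (y + 91.6)² = 174.35².
Subtracting pairs of circle equations eliminates x²+y² and gives linear equations (the radical axes):
-26.4 x − 324.6 y = -25156.63
-157.4 x − 351.6 y = -20742.43
Solving the 2×2 system: x ≈ -50.5, y ≈ 81.6 km.
Check against Station 1 (with the unrounded x, y): √((x − 8.2)²+(y − 84.2)²) = 58.77 ≈ 58.75 km. ✓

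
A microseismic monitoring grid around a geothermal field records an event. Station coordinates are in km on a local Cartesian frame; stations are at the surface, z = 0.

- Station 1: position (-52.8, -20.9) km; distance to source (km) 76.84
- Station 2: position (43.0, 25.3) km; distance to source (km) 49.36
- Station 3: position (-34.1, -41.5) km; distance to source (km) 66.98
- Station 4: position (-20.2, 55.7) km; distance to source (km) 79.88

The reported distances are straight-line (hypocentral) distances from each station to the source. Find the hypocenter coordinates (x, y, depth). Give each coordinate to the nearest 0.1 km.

x ≈ 18.7 km, y ≈ -9.2 km, depth ≈ 25.6 km

Each station gives a sphere (x−x_i)² + (y−y_i)² + z² = d_i² (stations at z=0).
Subtracting the Station 1 sphere from Station 2 and Station 3: z² cancels, leaving linear equations in x and y:
191.6 x + 92.4 y = 2732.42
37.4 x − 41.2 y = 1078.48
Solving: x ≈ 18.699, y ≈ -9.202 km (keep extra digits for the depth step; rounded: 18.7, -9.2).
Then from the Station 1 sphere: z² = 76.84² − (x + 52.8)² − (y + 20.9)² with x = 18.699, y = -9.202, so z ≈ 25.601 ≈ 25.6 km.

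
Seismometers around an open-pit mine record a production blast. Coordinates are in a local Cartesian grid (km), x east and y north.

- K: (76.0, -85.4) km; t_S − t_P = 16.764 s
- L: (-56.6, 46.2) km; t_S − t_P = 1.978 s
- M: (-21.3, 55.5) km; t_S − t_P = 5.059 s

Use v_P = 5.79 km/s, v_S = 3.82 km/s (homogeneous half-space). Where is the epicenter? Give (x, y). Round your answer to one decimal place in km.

(-72.3, 30.5)

Distance from S−P lag: d = Δt · v_P v_S / (v_P − v_S) = Δt · (5.79·3.82)/(5.79−3.82) ≈ 11.2273·Δt.
So d_K = 188.21, d_L = 22.21, d_M = 56.80 km.
Circle about each station: (x − 76.0)² + (y + 85.4)² = 188.21²; (x + 56.6)² + (y − 46.2)² = 22.21²; (x + 21.3)² + (y − 55.5)² = 56.80².
Subtracting the K equation from the L and M equations removes the quadratic terms:
-265.2 x + 263.2 y = 27198.56
-194.6 x + 281.8 y = 22661.54
Solving the 2×2 system: x ≈ -72.3, y ≈ 30.5 km.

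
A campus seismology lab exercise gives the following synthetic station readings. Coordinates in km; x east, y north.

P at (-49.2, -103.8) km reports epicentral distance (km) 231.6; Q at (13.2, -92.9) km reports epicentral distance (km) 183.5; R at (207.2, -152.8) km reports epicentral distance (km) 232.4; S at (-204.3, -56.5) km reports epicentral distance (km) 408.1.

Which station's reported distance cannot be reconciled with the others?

S

Solve using three stations at a time. Using P, Q, R (subtract circle equations pairwise → linear system) gives (x, y) ≈ (114.3, 60.2).
Distances from that point to each station vs reported:
  P: calculated 231.6 vs reported 231.6 → residual 0.0 km
  Q: calculated 183.4 vs reported 183.5 → residual 0.1 km
  R: calculated 232.4 vs reported 232.4 → residual 0.0 km
  S: calculated 339.3 vs reported 408.1 → residual 68.8 km
P, Q, R are mutually consistent (residuals ≈ 0); S is off by 68.8 km.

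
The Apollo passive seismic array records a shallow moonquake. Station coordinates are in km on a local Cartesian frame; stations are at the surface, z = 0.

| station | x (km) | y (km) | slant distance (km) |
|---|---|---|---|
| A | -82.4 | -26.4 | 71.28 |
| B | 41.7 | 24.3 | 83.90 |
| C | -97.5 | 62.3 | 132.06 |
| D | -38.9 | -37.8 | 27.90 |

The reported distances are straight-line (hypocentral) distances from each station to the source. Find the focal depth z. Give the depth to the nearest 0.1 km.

depth ≈ 10.1 km

Each station gives a sphere (x−x_i)² + (y−y_i)² + z² = d_i² (stations at z=0).
Subtracting the A sphere from B and C: z² cancels, leaving linear equations in x and y:
248.2 x + 101.4 y = -7115.71
-30.2 x + 177.4 y = -6458.19
Solving: x ≈ -12.899, y ≈ -38.601 km (keep extra digits for the depth step; rounded: -12.9, -38.6).
Then from the A sphere: z² = 71.28² − (x + 82.4)² − (y + 26.4)² with x = -12.899, y = -38.601, so z ≈ 10.079 ≈ 10.1 km.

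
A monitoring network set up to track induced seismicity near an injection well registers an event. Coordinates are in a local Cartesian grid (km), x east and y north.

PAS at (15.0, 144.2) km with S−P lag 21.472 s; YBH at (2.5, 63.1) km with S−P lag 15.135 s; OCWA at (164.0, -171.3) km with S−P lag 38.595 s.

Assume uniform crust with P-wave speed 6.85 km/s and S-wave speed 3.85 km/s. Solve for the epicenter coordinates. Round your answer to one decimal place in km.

(-120.8, 13.1)

Distance from S−P lag: d = Δt · v_P v_S / (v_P − v_S) = Δt · (6.85·3.85)/(6.85−3.85) ≈ 8.7908·Δt.
So d_PAS = 188.76, d_YBH = 133.05, d_OCWA = 339.28 km.
Circle about each station: (x − 15.0)² + (y − 144.2)² = 188.76²; (x − 2.5)² + (y − 63.1)² = 133.05²; (x − 164.0)² + (y + 171.3)² = 339.28².
Subtracting the PAS equation from the YBH and OCWA equations removes the quadratic terms:
-25.0 x − 162.2 y = 897.26
298.0 x − 631.0 y = -44259.53
Solving the 2×2 system: x ≈ -120.8, y ≈ 13.1 km.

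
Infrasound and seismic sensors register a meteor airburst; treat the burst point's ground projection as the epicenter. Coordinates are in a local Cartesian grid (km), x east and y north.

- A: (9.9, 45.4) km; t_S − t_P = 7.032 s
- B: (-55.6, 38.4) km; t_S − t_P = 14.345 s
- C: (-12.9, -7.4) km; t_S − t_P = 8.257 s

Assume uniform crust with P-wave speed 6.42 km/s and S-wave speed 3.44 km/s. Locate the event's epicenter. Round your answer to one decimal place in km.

Distance from S−P lag: d = Δt · v_P v_S / (v_P − v_S) = Δt · (6.42·3.44)/(6.42−3.44) ≈ 7.4110·Δt.
So d_A = 52.11, d_B = 106.31, d_C = 61.19 km.
Circle about each station: (x − 9.9)² + (y − 45.4)² = 52.11²; (x + 55.6)² + (y − 38.4)² = 106.31²; (x + 12.9)² + (y + 7.4)² = 61.19².
Subtracting pairs of circle equations eliminates x²+y² and gives linear equations (the radical axes):
-131.0 x − 14.0 y = -6179.61
-45.6 x − 105.6 y = -2966.76
Solving the 2×2 system: x ≈ 46.3, y ≈ 8.1 km.
Check against A (with the unrounded x, y): √((x − 9.9)²+(y − 45.4)²) = 52.12 ≈ 52.11 km. ✓

x ≈ 46.3 km, y ≈ 8.1 km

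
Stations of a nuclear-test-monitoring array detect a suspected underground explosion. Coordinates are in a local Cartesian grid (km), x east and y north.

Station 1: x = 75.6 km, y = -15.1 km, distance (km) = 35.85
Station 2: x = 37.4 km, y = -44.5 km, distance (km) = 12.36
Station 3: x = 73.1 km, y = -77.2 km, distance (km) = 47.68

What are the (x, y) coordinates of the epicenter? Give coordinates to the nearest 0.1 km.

47.3 km east, -37.1 km north

Circle about each station: (x − 75.6)² + (y + 15.1)² = 35.85²; (x − 37.4)² + (y + 44.5)² = 12.36²; (x − 73.1)² + (y + 77.2)² = 47.68².
Subtracting pairs of circle equations eliminates x²+y² and gives linear equations (the radical axes):
-76.4 x − 58.8 y = -1431.91
-5.0 x − 124.2 y = 4371.92
Solving the 2×2 system: x ≈ 47.3, y ≈ -37.1 km.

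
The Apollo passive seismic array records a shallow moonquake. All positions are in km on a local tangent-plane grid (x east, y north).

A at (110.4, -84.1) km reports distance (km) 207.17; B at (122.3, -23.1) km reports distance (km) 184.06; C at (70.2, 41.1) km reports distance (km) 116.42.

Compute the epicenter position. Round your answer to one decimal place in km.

-45.7 km east, 52.1 km north

Circle about each station: (x − 110.4)² + (y + 84.1)² = 207.17²; (x − 122.3)² + (y + 23.1)² = 184.06²; (x − 70.2)² + (y − 41.1)² = 116.42².
Subtracting the A equation from the B and C equations removes the quadratic terms:
23.8 x + 122.0 y = 5271.26
-80.4 x + 250.4 y = 16722.07
Solving the 2×2 system: x ≈ -45.7, y ≈ 52.1 km.
Check against A (with the unrounded x, y): √((x − 110.4)²+(y + 84.1)²) = 207.16 ≈ 207.17 km. ✓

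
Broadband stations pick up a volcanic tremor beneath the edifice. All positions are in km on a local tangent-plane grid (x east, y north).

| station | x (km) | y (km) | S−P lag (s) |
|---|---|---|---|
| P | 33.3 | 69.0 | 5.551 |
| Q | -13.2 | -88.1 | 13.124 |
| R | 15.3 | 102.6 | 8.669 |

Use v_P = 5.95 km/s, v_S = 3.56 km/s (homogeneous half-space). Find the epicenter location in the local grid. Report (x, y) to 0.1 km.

x ≈ 9.4 km, y ≈ 26.0 km

Distance from S−P lag: d = Δt · v_P v_S / (v_P − v_S) = Δt · (5.95·3.56)/(5.95−3.56) ≈ 8.8628·Δt.
So d_P = 49.20, d_Q = 116.31, d_R = 76.83 km.
Circle about each station: (x − 33.3)² + (y − 69.0)² = 49.20²; (x + 13.2)² + (y + 88.1)² = 116.31²; (x − 15.3)² + (y − 102.6)² = 76.83².
Subtracting the P equation from the Q and R equations removes the quadratic terms:
-93.0 x − 314.2 y = -9041.42
-36.0 x + 67.2 y = 1408.75
Solving the 2×2 system: x ≈ 9.4, y ≈ 26.0 km.
Check against P (with the unrounded x, y): √((x − 33.3)²+(y − 69.0)²) = 49.20 ≈ 49.20 km. ✓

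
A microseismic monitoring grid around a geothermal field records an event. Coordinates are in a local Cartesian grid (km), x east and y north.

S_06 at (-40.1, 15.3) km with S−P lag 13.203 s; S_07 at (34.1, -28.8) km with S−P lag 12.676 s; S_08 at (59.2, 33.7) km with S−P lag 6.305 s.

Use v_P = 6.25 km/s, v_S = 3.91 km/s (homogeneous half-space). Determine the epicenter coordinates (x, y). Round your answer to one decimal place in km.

Distance from S−P lag: d = Δt · v_P v_S / (v_P − v_S) = Δt · (6.25·3.91)/(6.25−3.91) ≈ 10.4434·Δt.
So d_S_06 = 137.88, d_S_07 = 132.38, d_S_08 = 65.85 km.
Circle about each station: (x + 40.1)² + (y − 15.3)² = 137.88²; (x − 34.1)² + (y + 28.8)² = 132.38²; (x − 59.2)² + (y − 33.7)² = 65.85².
Subtracting the S_06 equation from the S_07 and S_08 equations removes the quadratic terms:
148.4 x − 88.2 y = 1636.58
198.6 x + 36.8 y = 17472.90
Solving the 2×2 system: x ≈ 69.7, y ≈ 98.7 km.

69.7 km east, 98.7 km north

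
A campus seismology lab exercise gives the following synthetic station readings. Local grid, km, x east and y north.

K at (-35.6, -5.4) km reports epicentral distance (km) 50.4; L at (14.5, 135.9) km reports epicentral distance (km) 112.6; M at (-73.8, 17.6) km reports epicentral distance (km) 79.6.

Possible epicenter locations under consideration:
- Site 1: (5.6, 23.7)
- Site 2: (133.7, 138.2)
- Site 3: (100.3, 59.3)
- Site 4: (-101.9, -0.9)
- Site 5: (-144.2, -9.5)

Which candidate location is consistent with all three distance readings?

Site 1

For each candidate, compare |candidate − station| to the reported distance:
Site 1: residuals K 0.0, L 0.0, M 0.0 → max 0.0 km
Site 2: residuals K 171.6, L 6.6, M 160.4 → max 171.6 km
Site 3: residuals K 100.1, L 2.4, M 99.4 → max 100.1 km
Site 4: residuals K 16.1, L 67.0, M 46.0 → max 67.0 km
Site 5: residuals K 58.3, L 102.6, M 4.2 → max 102.6 km
Only Site 1 has all residuals ≈ 0.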